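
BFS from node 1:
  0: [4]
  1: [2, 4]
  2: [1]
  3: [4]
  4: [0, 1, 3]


Visit 1, enqueue [2, 4]
Visit 2, enqueue []
Visit 4, enqueue [0, 3]
Visit 0, enqueue []
Visit 3, enqueue []

BFS order: [1, 2, 4, 0, 3]


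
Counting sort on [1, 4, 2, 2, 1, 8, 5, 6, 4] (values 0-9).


Input: [1, 4, 2, 2, 1, 8, 5, 6, 4]
Counts: [0, 2, 2, 0, 2, 1, 1, 0, 1, 0]

Sorted: [1, 1, 2, 2, 4, 4, 5, 6, 8]


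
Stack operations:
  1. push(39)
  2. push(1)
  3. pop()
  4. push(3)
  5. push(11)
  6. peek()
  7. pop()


push(39) -> [39]
push(1) -> [39, 1]
pop()->1, [39]
push(3) -> [39, 3]
push(11) -> [39, 3, 11]
peek()->11
pop()->11, [39, 3]

Final stack: [39, 3]


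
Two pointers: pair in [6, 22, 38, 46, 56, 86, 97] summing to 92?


lo=0(6)+hi=6(97)=103
lo=0(6)+hi=5(86)=92

Yes: 6+86=92


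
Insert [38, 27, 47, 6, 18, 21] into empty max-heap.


Insert 38: [38]
Insert 27: [38, 27]
Insert 47: [47, 27, 38]
Insert 6: [47, 27, 38, 6]
Insert 18: [47, 27, 38, 6, 18]
Insert 21: [47, 27, 38, 6, 18, 21]

Final heap: [47, 27, 38, 6, 18, 21]


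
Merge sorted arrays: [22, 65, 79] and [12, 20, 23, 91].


Take 12 from B
Take 20 from B
Take 22 from A
Take 23 from B
Take 65 from A
Take 79 from A

Merged: [12, 20, 22, 23, 65, 79, 91]


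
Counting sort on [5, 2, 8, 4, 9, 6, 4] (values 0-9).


Input: [5, 2, 8, 4, 9, 6, 4]
Counts: [0, 0, 1, 0, 2, 1, 1, 0, 1, 1]

Sorted: [2, 4, 4, 5, 6, 8, 9]


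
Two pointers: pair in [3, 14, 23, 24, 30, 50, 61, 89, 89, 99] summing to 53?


lo=0(3)+hi=9(99)=102
lo=0(3)+hi=8(89)=92
lo=0(3)+hi=7(89)=92
lo=0(3)+hi=6(61)=64
lo=0(3)+hi=5(50)=53

Yes: 3+50=53


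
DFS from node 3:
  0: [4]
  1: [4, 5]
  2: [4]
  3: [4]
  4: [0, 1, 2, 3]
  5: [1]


Visit 3, push [4]
Visit 4, push [2, 1, 0]
Visit 0, push []
Visit 1, push [5]
Visit 5, push []
Visit 2, push []

DFS order: [3, 4, 0, 1, 5, 2]


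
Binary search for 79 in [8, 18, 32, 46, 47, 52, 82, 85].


Step 1: lo=0, hi=7, mid=3, val=46
Step 2: lo=4, hi=7, mid=5, val=52
Step 3: lo=6, hi=7, mid=6, val=82

Not found


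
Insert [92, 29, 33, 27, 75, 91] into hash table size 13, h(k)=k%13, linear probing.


Insert 92: h=1 -> slot 1
Insert 29: h=3 -> slot 3
Insert 33: h=7 -> slot 7
Insert 27: h=1, 1 probes -> slot 2
Insert 75: h=10 -> slot 10
Insert 91: h=0 -> slot 0

Table: [91, 92, 27, 29, None, None, None, 33, None, None, 75, None, None]


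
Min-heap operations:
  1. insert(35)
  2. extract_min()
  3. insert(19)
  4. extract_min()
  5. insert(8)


insert(35) -> [35]
extract_min()->35, []
insert(19) -> [19]
extract_min()->19, []
insert(8) -> [8]

Final heap: [8]


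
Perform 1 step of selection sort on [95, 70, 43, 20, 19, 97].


Initial: [95, 70, 43, 20, 19, 97]
Step 1: min=19 at 4
  Swap: [19, 70, 43, 20, 95, 97]

After 1 step: [19, 70, 43, 20, 95, 97]


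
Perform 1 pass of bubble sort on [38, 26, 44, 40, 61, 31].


Initial: [38, 26, 44, 40, 61, 31]
Pass 1: [26, 38, 40, 44, 31, 61] (3 swaps)

After 1 pass: [26, 38, 40, 44, 31, 61]


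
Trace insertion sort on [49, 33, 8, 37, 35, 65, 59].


Initial: [49, 33, 8, 37, 35, 65, 59]
Insert 33: [33, 49, 8, 37, 35, 65, 59]
Insert 8: [8, 33, 49, 37, 35, 65, 59]
Insert 37: [8, 33, 37, 49, 35, 65, 59]
Insert 35: [8, 33, 35, 37, 49, 65, 59]
Insert 65: [8, 33, 35, 37, 49, 65, 59]
Insert 59: [8, 33, 35, 37, 49, 59, 65]

Sorted: [8, 33, 35, 37, 49, 59, 65]


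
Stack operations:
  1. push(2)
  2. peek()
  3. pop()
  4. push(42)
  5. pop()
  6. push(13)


push(2) -> [2]
peek()->2
pop()->2, []
push(42) -> [42]
pop()->42, []
push(13) -> [13]

Final stack: [13]


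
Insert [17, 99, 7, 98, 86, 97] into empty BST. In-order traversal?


Insert 17: root
Insert 99: R from 17
Insert 7: L from 17
Insert 98: R from 17 -> L from 99
Insert 86: R from 17 -> L from 99 -> L from 98
Insert 97: R from 17 -> L from 99 -> L from 98 -> R from 86

In-order: [7, 17, 86, 97, 98, 99]


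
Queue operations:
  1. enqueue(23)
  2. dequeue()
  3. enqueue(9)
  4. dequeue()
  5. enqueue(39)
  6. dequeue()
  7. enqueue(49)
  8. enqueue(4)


enqueue(23) -> [23]
dequeue()->23, []
enqueue(9) -> [9]
dequeue()->9, []
enqueue(39) -> [39]
dequeue()->39, []
enqueue(49) -> [49]
enqueue(4) -> [49, 4]

Final queue: [49, 4]


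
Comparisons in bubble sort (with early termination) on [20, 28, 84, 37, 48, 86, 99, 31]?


Algorithm: bubble sort (with early termination)
Input: [20, 28, 84, 37, 48, 86, 99, 31]
Sorted: [20, 28, 31, 37, 48, 84, 86, 99]

27


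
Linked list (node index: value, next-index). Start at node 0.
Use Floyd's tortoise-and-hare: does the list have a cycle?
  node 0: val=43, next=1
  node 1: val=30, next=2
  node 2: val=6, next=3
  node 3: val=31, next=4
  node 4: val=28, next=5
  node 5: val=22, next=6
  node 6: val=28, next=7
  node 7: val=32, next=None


Floyd's tortoise (slow, +1) and hare (fast, +2):
  init: slow=0, fast=0
  step 1: slow=1, fast=2
  step 2: slow=2, fast=4
  step 3: slow=3, fast=6
  step 4: fast 6->7->None, no cycle

Cycle: no


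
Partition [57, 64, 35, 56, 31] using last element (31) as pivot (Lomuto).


Pivot: 31
Place pivot at 0: [31, 64, 35, 56, 57]

Partitioned: [31, 64, 35, 56, 57]


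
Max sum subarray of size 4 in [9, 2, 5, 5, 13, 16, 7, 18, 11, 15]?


[0:4]: 21
[1:5]: 25
[2:6]: 39
[3:7]: 41
[4:8]: 54
[5:9]: 52
[6:10]: 51

Max: 54 at [4:8]


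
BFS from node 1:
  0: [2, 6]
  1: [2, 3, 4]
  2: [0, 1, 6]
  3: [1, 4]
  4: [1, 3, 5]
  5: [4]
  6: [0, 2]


Visit 1, enqueue [2, 3, 4]
Visit 2, enqueue [0, 6]
Visit 3, enqueue []
Visit 4, enqueue [5]
Visit 0, enqueue []
Visit 6, enqueue []
Visit 5, enqueue []

BFS order: [1, 2, 3, 4, 0, 6, 5]


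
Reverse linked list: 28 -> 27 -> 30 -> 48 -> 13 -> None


Step 1: curr=28, set curr.next=prev(None) | reversed so far: 28
Step 2: curr=27, set curr.next=prev(28) | reversed so far: 27 -> 28
Step 3: curr=30, set curr.next=prev(27) | reversed so far: 30 -> 27 -> 28
Step 4: curr=48, set curr.next=prev(30) | reversed so far: 48 -> 30 -> 27 -> 28
Step 5: curr=13, set curr.next=prev(48) | reversed so far: 13 -> 48 -> 30 -> 27 -> 28

13 -> 48 -> 30 -> 27 -> 28 -> None


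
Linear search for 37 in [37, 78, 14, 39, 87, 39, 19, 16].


i=0: 37==37 found!

Found at 0, 1 comps


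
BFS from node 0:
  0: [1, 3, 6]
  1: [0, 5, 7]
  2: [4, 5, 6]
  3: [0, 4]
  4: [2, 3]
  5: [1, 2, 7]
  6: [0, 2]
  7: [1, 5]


Visit 0, enqueue [1, 3, 6]
Visit 1, enqueue [5, 7]
Visit 3, enqueue [4]
Visit 6, enqueue [2]
Visit 5, enqueue []
Visit 7, enqueue []
Visit 4, enqueue []
Visit 2, enqueue []

BFS order: [0, 1, 3, 6, 5, 7, 4, 2]


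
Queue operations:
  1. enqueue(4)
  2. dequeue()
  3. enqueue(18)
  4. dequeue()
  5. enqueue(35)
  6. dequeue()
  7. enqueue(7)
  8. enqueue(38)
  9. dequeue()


enqueue(4) -> [4]
dequeue()->4, []
enqueue(18) -> [18]
dequeue()->18, []
enqueue(35) -> [35]
dequeue()->35, []
enqueue(7) -> [7]
enqueue(38) -> [7, 38]
dequeue()->7, [38]

Final queue: [38]


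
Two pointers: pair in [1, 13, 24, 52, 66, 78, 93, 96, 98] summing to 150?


lo=0(1)+hi=8(98)=99
lo=1(13)+hi=8(98)=111
lo=2(24)+hi=8(98)=122
lo=3(52)+hi=8(98)=150

Yes: 52+98=150


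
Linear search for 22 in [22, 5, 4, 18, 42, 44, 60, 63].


i=0: 22==22 found!

Found at 0, 1 comps


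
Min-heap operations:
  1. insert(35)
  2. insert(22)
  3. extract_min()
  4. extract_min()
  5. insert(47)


insert(35) -> [35]
insert(22) -> [22, 35]
extract_min()->22, [35]
extract_min()->35, []
insert(47) -> [47]

Final heap: [47]


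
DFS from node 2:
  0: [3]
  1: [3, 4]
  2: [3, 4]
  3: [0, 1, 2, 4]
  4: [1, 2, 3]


Visit 2, push [4, 3]
Visit 3, push [4, 1, 0]
Visit 0, push []
Visit 1, push [4]
Visit 4, push []

DFS order: [2, 3, 0, 1, 4]


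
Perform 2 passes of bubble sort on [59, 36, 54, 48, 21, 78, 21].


Initial: [59, 36, 54, 48, 21, 78, 21]
Pass 1: [36, 54, 48, 21, 59, 21, 78] (5 swaps)
Pass 2: [36, 48, 21, 54, 21, 59, 78] (3 swaps)

After 2 passes: [36, 48, 21, 54, 21, 59, 78]


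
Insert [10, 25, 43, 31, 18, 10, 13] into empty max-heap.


Insert 10: [10]
Insert 25: [25, 10]
Insert 43: [43, 10, 25]
Insert 31: [43, 31, 25, 10]
Insert 18: [43, 31, 25, 10, 18]
Insert 10: [43, 31, 25, 10, 18, 10]
Insert 13: [43, 31, 25, 10, 18, 10, 13]

Final heap: [43, 31, 25, 10, 18, 10, 13]


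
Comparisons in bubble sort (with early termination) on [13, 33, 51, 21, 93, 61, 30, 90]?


Algorithm: bubble sort (with early termination)
Input: [13, 33, 51, 21, 93, 61, 30, 90]
Sorted: [13, 21, 30, 33, 51, 61, 90, 93]

25


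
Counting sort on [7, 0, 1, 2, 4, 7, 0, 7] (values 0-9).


Input: [7, 0, 1, 2, 4, 7, 0, 7]
Counts: [2, 1, 1, 0, 1, 0, 0, 3, 0, 0]

Sorted: [0, 0, 1, 2, 4, 7, 7, 7]


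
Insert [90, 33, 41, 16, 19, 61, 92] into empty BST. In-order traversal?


Insert 90: root
Insert 33: L from 90
Insert 41: L from 90 -> R from 33
Insert 16: L from 90 -> L from 33
Insert 19: L from 90 -> L from 33 -> R from 16
Insert 61: L from 90 -> R from 33 -> R from 41
Insert 92: R from 90

In-order: [16, 19, 33, 41, 61, 90, 92]


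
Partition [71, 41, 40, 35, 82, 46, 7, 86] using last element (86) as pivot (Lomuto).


Pivot: 86
  71 <= 86: advance i (no swap)
  41 <= 86: advance i (no swap)
  40 <= 86: advance i (no swap)
  35 <= 86: advance i (no swap)
  82 <= 86: advance i (no swap)
  46 <= 86: advance i (no swap)
  7 <= 86: advance i (no swap)
Place pivot at 7: [71, 41, 40, 35, 82, 46, 7, 86]

Partitioned: [71, 41, 40, 35, 82, 46, 7, 86]


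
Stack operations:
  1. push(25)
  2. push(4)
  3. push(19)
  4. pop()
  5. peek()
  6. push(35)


push(25) -> [25]
push(4) -> [25, 4]
push(19) -> [25, 4, 19]
pop()->19, [25, 4]
peek()->4
push(35) -> [25, 4, 35]

Final stack: [25, 4, 35]


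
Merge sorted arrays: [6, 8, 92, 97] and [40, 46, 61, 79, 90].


Take 6 from A
Take 8 from A
Take 40 from B
Take 46 from B
Take 61 from B
Take 79 from B
Take 90 from B

Merged: [6, 8, 40, 46, 61, 79, 90, 92, 97]


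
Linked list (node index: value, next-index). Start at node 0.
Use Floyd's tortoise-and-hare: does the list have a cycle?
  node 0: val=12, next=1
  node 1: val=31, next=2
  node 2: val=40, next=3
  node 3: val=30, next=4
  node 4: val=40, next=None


Floyd's tortoise (slow, +1) and hare (fast, +2):
  init: slow=0, fast=0
  step 1: slow=1, fast=2
  step 2: slow=2, fast=4
  step 3: fast -> None, no cycle

Cycle: no


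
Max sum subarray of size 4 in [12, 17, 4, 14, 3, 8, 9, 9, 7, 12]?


[0:4]: 47
[1:5]: 38
[2:6]: 29
[3:7]: 34
[4:8]: 29
[5:9]: 33
[6:10]: 37

Max: 47 at [0:4]


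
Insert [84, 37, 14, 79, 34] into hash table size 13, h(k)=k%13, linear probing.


Insert 84: h=6 -> slot 6
Insert 37: h=11 -> slot 11
Insert 14: h=1 -> slot 1
Insert 79: h=1, 1 probes -> slot 2
Insert 34: h=8 -> slot 8

Table: [None, 14, 79, None, None, None, 84, None, 34, None, None, 37, None]


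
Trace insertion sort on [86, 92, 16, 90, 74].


Initial: [86, 92, 16, 90, 74]
Insert 92: [86, 92, 16, 90, 74]
Insert 16: [16, 86, 92, 90, 74]
Insert 90: [16, 86, 90, 92, 74]
Insert 74: [16, 74, 86, 90, 92]

Sorted: [16, 74, 86, 90, 92]


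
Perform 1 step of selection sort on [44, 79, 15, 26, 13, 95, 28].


Initial: [44, 79, 15, 26, 13, 95, 28]
Step 1: min=13 at 4
  Swap: [13, 79, 15, 26, 44, 95, 28]

After 1 step: [13, 79, 15, 26, 44, 95, 28]


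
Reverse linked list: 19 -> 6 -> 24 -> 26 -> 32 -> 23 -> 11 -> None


Step 1: curr=19, set curr.next=prev(None) | reversed so far: 19
Step 2: curr=6, set curr.next=prev(19) | reversed so far: 6 -> 19
Step 3: curr=24, set curr.next=prev(6) | reversed so far: 24 -> 6 -> 19
Step 4: curr=26, set curr.next=prev(24) | reversed so far: 26 -> 24 -> 6 -> 19
Step 5: curr=32, set curr.next=prev(26) | reversed so far: 32 -> 26 -> 24 -> 6 -> 19
Step 6: curr=23, set curr.next=prev(32) | reversed so far: 23 -> 32 -> 26 -> 24 -> 6 -> 19
Step 7: curr=11, set curr.next=prev(23) | reversed so far: 11 -> 23 -> 32 -> 26 -> 24 -> 6 -> 19

11 -> 23 -> 32 -> 26 -> 24 -> 6 -> 19 -> None


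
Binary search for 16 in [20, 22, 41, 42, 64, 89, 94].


Step 1: lo=0, hi=6, mid=3, val=42
Step 2: lo=0, hi=2, mid=1, val=22
Step 3: lo=0, hi=0, mid=0, val=20

Not found


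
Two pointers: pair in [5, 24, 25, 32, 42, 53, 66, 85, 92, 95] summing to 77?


lo=0(5)+hi=9(95)=100
lo=0(5)+hi=8(92)=97
lo=0(5)+hi=7(85)=90
lo=0(5)+hi=6(66)=71
lo=1(24)+hi=6(66)=90
lo=1(24)+hi=5(53)=77

Yes: 24+53=77


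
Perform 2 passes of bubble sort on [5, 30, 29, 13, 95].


Initial: [5, 30, 29, 13, 95]
Pass 1: [5, 29, 13, 30, 95] (2 swaps)
Pass 2: [5, 13, 29, 30, 95] (1 swaps)

After 2 passes: [5, 13, 29, 30, 95]


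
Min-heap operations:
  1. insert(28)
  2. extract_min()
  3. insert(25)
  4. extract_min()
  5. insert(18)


insert(28) -> [28]
extract_min()->28, []
insert(25) -> [25]
extract_min()->25, []
insert(18) -> [18]

Final heap: [18]


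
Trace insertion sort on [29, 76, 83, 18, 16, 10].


Initial: [29, 76, 83, 18, 16, 10]
Insert 76: [29, 76, 83, 18, 16, 10]
Insert 83: [29, 76, 83, 18, 16, 10]
Insert 18: [18, 29, 76, 83, 16, 10]
Insert 16: [16, 18, 29, 76, 83, 10]
Insert 10: [10, 16, 18, 29, 76, 83]

Sorted: [10, 16, 18, 29, 76, 83]


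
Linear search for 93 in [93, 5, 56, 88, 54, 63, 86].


i=0: 93==93 found!

Found at 0, 1 comps


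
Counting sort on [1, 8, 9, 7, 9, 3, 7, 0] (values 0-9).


Input: [1, 8, 9, 7, 9, 3, 7, 0]
Counts: [1, 1, 0, 1, 0, 0, 0, 2, 1, 2]

Sorted: [0, 1, 3, 7, 7, 8, 9, 9]


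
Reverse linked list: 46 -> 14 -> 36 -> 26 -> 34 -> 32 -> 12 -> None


Step 1: curr=46, set curr.next=prev(None) | reversed so far: 46
Step 2: curr=14, set curr.next=prev(46) | reversed so far: 14 -> 46
Step 3: curr=36, set curr.next=prev(14) | reversed so far: 36 -> 14 -> 46
Step 4: curr=26, set curr.next=prev(36) | reversed so far: 26 -> 36 -> 14 -> 46
Step 5: curr=34, set curr.next=prev(26) | reversed so far: 34 -> 26 -> 36 -> 14 -> 46
Step 6: curr=32, set curr.next=prev(34) | reversed so far: 32 -> 34 -> 26 -> 36 -> 14 -> 46
Step 7: curr=12, set curr.next=prev(32) | reversed so far: 12 -> 32 -> 34 -> 26 -> 36 -> 14 -> 46

12 -> 32 -> 34 -> 26 -> 36 -> 14 -> 46 -> None


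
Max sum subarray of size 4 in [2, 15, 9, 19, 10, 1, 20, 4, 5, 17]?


[0:4]: 45
[1:5]: 53
[2:6]: 39
[3:7]: 50
[4:8]: 35
[5:9]: 30
[6:10]: 46

Max: 53 at [1:5]


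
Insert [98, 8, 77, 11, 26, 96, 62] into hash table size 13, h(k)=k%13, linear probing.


Insert 98: h=7 -> slot 7
Insert 8: h=8 -> slot 8
Insert 77: h=12 -> slot 12
Insert 11: h=11 -> slot 11
Insert 26: h=0 -> slot 0
Insert 96: h=5 -> slot 5
Insert 62: h=10 -> slot 10

Table: [26, None, None, None, None, 96, None, 98, 8, None, 62, 11, 77]


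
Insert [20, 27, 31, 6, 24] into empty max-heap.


Insert 20: [20]
Insert 27: [27, 20]
Insert 31: [31, 20, 27]
Insert 6: [31, 20, 27, 6]
Insert 24: [31, 24, 27, 6, 20]

Final heap: [31, 24, 27, 6, 20]


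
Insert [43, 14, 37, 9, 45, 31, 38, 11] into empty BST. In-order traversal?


Insert 43: root
Insert 14: L from 43
Insert 37: L from 43 -> R from 14
Insert 9: L from 43 -> L from 14
Insert 45: R from 43
Insert 31: L from 43 -> R from 14 -> L from 37
Insert 38: L from 43 -> R from 14 -> R from 37
Insert 11: L from 43 -> L from 14 -> R from 9

In-order: [9, 11, 14, 31, 37, 38, 43, 45]


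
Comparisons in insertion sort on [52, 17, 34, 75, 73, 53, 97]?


Algorithm: insertion sort
Input: [52, 17, 34, 75, 73, 53, 97]
Sorted: [17, 34, 52, 53, 73, 75, 97]

10


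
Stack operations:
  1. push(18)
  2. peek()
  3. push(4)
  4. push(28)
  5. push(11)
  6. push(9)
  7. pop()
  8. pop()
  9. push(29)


push(18) -> [18]
peek()->18
push(4) -> [18, 4]
push(28) -> [18, 4, 28]
push(11) -> [18, 4, 28, 11]
push(9) -> [18, 4, 28, 11, 9]
pop()->9, [18, 4, 28, 11]
pop()->11, [18, 4, 28]
push(29) -> [18, 4, 28, 29]

Final stack: [18, 4, 28, 29]


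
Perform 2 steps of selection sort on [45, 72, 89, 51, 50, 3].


Initial: [45, 72, 89, 51, 50, 3]
Step 1: min=3 at 5
  Swap: [3, 72, 89, 51, 50, 45]
Step 2: min=45 at 5
  Swap: [3, 45, 89, 51, 50, 72]

After 2 steps: [3, 45, 89, 51, 50, 72]


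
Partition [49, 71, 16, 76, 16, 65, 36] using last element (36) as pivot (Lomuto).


Pivot: 36
  16 <= 36: swap -> [16, 71, 49, 76, 16, 65, 36]
  16 <= 36: swap -> [16, 16, 49, 76, 71, 65, 36]
Place pivot at 2: [16, 16, 36, 76, 71, 65, 49]

Partitioned: [16, 16, 36, 76, 71, 65, 49]


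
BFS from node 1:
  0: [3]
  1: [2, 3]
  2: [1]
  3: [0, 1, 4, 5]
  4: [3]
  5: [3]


Visit 1, enqueue [2, 3]
Visit 2, enqueue []
Visit 3, enqueue [0, 4, 5]
Visit 0, enqueue []
Visit 4, enqueue []
Visit 5, enqueue []

BFS order: [1, 2, 3, 0, 4, 5]


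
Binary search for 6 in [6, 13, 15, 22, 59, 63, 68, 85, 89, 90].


Step 1: lo=0, hi=9, mid=4, val=59
Step 2: lo=0, hi=3, mid=1, val=13
Step 3: lo=0, hi=0, mid=0, val=6

Found at index 0


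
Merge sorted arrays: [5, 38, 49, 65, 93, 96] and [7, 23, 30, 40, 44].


Take 5 from A
Take 7 from B
Take 23 from B
Take 30 from B
Take 38 from A
Take 40 from B
Take 44 from B

Merged: [5, 7, 23, 30, 38, 40, 44, 49, 65, 93, 96]


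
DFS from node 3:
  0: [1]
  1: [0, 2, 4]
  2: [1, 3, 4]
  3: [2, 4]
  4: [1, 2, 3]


Visit 3, push [4, 2]
Visit 2, push [4, 1]
Visit 1, push [4, 0]
Visit 0, push []
Visit 4, push []

DFS order: [3, 2, 1, 0, 4]


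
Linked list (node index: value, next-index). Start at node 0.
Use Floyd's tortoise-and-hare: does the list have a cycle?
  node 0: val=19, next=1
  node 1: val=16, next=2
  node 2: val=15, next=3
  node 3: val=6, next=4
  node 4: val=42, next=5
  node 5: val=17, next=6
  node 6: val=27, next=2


Floyd's tortoise (slow, +1) and hare (fast, +2):
  init: slow=0, fast=0
  step 1: slow=1, fast=2
  step 2: slow=2, fast=4
  step 3: slow=3, fast=6
  step 4: slow=4, fast=3
  step 5: slow=5, fast=5
  slow == fast at node 5: cycle detected

Cycle: yes


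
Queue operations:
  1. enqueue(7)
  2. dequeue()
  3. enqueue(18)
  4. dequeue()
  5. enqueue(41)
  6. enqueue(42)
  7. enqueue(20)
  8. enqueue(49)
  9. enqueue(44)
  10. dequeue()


enqueue(7) -> [7]
dequeue()->7, []
enqueue(18) -> [18]
dequeue()->18, []
enqueue(41) -> [41]
enqueue(42) -> [41, 42]
enqueue(20) -> [41, 42, 20]
enqueue(49) -> [41, 42, 20, 49]
enqueue(44) -> [41, 42, 20, 49, 44]
dequeue()->41, [42, 20, 49, 44]

Final queue: [42, 20, 49, 44]


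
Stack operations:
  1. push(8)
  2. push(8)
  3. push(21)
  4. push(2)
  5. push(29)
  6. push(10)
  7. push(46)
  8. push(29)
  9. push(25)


push(8) -> [8]
push(8) -> [8, 8]
push(21) -> [8, 8, 21]
push(2) -> [8, 8, 21, 2]
push(29) -> [8, 8, 21, 2, 29]
push(10) -> [8, 8, 21, 2, 29, 10]
push(46) -> [8, 8, 21, 2, 29, 10, 46]
push(29) -> [8, 8, 21, 2, 29, 10, 46, 29]
push(25) -> [8, 8, 21, 2, 29, 10, 46, 29, 25]

Final stack: [8, 8, 21, 2, 29, 10, 46, 29, 25]


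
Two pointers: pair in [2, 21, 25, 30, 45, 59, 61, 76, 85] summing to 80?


lo=0(2)+hi=8(85)=87
lo=0(2)+hi=7(76)=78
lo=1(21)+hi=7(76)=97
lo=1(21)+hi=6(61)=82
lo=1(21)+hi=5(59)=80

Yes: 21+59=80


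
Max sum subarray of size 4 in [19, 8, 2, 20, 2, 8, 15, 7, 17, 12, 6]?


[0:4]: 49
[1:5]: 32
[2:6]: 32
[3:7]: 45
[4:8]: 32
[5:9]: 47
[6:10]: 51
[7:11]: 42

Max: 51 at [6:10]


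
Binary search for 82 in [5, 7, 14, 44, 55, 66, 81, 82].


Step 1: lo=0, hi=7, mid=3, val=44
Step 2: lo=4, hi=7, mid=5, val=66
Step 3: lo=6, hi=7, mid=6, val=81
Step 4: lo=7, hi=7, mid=7, val=82

Found at index 7


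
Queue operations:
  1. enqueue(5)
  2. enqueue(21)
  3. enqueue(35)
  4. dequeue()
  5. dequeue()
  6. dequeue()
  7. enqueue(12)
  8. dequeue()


enqueue(5) -> [5]
enqueue(21) -> [5, 21]
enqueue(35) -> [5, 21, 35]
dequeue()->5, [21, 35]
dequeue()->21, [35]
dequeue()->35, []
enqueue(12) -> [12]
dequeue()->12, []

Final queue: []


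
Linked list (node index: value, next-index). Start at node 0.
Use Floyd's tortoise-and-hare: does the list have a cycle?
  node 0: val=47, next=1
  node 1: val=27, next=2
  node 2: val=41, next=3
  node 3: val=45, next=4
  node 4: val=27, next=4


Floyd's tortoise (slow, +1) and hare (fast, +2):
  init: slow=0, fast=0
  step 1: slow=1, fast=2
  step 2: slow=2, fast=4
  step 3: slow=3, fast=4
  step 4: slow=4, fast=4
  slow == fast at node 4: cycle detected

Cycle: yes


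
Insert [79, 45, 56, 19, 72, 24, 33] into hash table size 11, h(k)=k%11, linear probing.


Insert 79: h=2 -> slot 2
Insert 45: h=1 -> slot 1
Insert 56: h=1, 2 probes -> slot 3
Insert 19: h=8 -> slot 8
Insert 72: h=6 -> slot 6
Insert 24: h=2, 2 probes -> slot 4
Insert 33: h=0 -> slot 0

Table: [33, 45, 79, 56, 24, None, 72, None, 19, None, None]


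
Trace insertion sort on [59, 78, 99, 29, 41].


Initial: [59, 78, 99, 29, 41]
Insert 78: [59, 78, 99, 29, 41]
Insert 99: [59, 78, 99, 29, 41]
Insert 29: [29, 59, 78, 99, 41]
Insert 41: [29, 41, 59, 78, 99]

Sorted: [29, 41, 59, 78, 99]


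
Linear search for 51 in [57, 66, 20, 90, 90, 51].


i=0: 57!=51
i=1: 66!=51
i=2: 20!=51
i=3: 90!=51
i=4: 90!=51
i=5: 51==51 found!

Found at 5, 6 comps


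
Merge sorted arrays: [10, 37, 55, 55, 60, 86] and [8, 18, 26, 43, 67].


Take 8 from B
Take 10 from A
Take 18 from B
Take 26 from B
Take 37 from A
Take 43 from B
Take 55 from A
Take 55 from A
Take 60 from A
Take 67 from B

Merged: [8, 10, 18, 26, 37, 43, 55, 55, 60, 67, 86]


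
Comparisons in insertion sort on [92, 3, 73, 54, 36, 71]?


Algorithm: insertion sort
Input: [92, 3, 73, 54, 36, 71]
Sorted: [3, 36, 54, 71, 73, 92]

13


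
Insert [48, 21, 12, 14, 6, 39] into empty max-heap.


Insert 48: [48]
Insert 21: [48, 21]
Insert 12: [48, 21, 12]
Insert 14: [48, 21, 12, 14]
Insert 6: [48, 21, 12, 14, 6]
Insert 39: [48, 21, 39, 14, 6, 12]

Final heap: [48, 21, 39, 14, 6, 12]


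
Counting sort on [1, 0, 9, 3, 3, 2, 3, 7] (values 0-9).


Input: [1, 0, 9, 3, 3, 2, 3, 7]
Counts: [1, 1, 1, 3, 0, 0, 0, 1, 0, 1]

Sorted: [0, 1, 2, 3, 3, 3, 7, 9]


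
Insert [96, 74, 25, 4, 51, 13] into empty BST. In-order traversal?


Insert 96: root
Insert 74: L from 96
Insert 25: L from 96 -> L from 74
Insert 4: L from 96 -> L from 74 -> L from 25
Insert 51: L from 96 -> L from 74 -> R from 25
Insert 13: L from 96 -> L from 74 -> L from 25 -> R from 4

In-order: [4, 13, 25, 51, 74, 96]


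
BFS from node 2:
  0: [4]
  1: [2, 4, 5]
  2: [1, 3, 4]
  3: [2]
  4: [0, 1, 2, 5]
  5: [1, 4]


Visit 2, enqueue [1, 3, 4]
Visit 1, enqueue [5]
Visit 3, enqueue []
Visit 4, enqueue [0]
Visit 5, enqueue []
Visit 0, enqueue []

BFS order: [2, 1, 3, 4, 5, 0]


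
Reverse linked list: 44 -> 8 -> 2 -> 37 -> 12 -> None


Step 1: curr=44, set curr.next=prev(None) | reversed so far: 44
Step 2: curr=8, set curr.next=prev(44) | reversed so far: 8 -> 44
Step 3: curr=2, set curr.next=prev(8) | reversed so far: 2 -> 8 -> 44
Step 4: curr=37, set curr.next=prev(2) | reversed so far: 37 -> 2 -> 8 -> 44
Step 5: curr=12, set curr.next=prev(37) | reversed so far: 12 -> 37 -> 2 -> 8 -> 44

12 -> 37 -> 2 -> 8 -> 44 -> None


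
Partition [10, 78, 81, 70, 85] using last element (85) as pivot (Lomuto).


Pivot: 85
  10 <= 85: advance i (no swap)
  78 <= 85: advance i (no swap)
  81 <= 85: advance i (no swap)
  70 <= 85: advance i (no swap)
Place pivot at 4: [10, 78, 81, 70, 85]

Partitioned: [10, 78, 81, 70, 85]


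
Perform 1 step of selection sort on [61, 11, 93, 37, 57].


Initial: [61, 11, 93, 37, 57]
Step 1: min=11 at 1
  Swap: [11, 61, 93, 37, 57]

After 1 step: [11, 61, 93, 37, 57]


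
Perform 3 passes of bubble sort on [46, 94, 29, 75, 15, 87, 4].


Initial: [46, 94, 29, 75, 15, 87, 4]
Pass 1: [46, 29, 75, 15, 87, 4, 94] (5 swaps)
Pass 2: [29, 46, 15, 75, 4, 87, 94] (3 swaps)
Pass 3: [29, 15, 46, 4, 75, 87, 94] (2 swaps)

After 3 passes: [29, 15, 46, 4, 75, 87, 94]


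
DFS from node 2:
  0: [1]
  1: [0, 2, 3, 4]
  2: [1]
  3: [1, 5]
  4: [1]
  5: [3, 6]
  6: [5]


Visit 2, push [1]
Visit 1, push [4, 3, 0]
Visit 0, push []
Visit 3, push [5]
Visit 5, push [6]
Visit 6, push []
Visit 4, push []

DFS order: [2, 1, 0, 3, 5, 6, 4]


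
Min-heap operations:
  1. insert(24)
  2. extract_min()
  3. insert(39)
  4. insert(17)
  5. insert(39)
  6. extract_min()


insert(24) -> [24]
extract_min()->24, []
insert(39) -> [39]
insert(17) -> [17, 39]
insert(39) -> [17, 39, 39]
extract_min()->17, [39, 39]

Final heap: [39, 39]


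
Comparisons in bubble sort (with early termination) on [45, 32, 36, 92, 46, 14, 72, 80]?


Algorithm: bubble sort (with early termination)
Input: [45, 32, 36, 92, 46, 14, 72, 80]
Sorted: [14, 32, 36, 45, 46, 72, 80, 92]

27


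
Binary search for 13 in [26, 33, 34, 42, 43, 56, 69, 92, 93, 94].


Step 1: lo=0, hi=9, mid=4, val=43
Step 2: lo=0, hi=3, mid=1, val=33
Step 3: lo=0, hi=0, mid=0, val=26

Not found


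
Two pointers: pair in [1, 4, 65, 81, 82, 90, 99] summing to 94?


lo=0(1)+hi=6(99)=100
lo=0(1)+hi=5(90)=91
lo=1(4)+hi=5(90)=94

Yes: 4+90=94


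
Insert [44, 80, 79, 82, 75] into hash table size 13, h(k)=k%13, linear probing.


Insert 44: h=5 -> slot 5
Insert 80: h=2 -> slot 2
Insert 79: h=1 -> slot 1
Insert 82: h=4 -> slot 4
Insert 75: h=10 -> slot 10

Table: [None, 79, 80, None, 82, 44, None, None, None, None, 75, None, None]


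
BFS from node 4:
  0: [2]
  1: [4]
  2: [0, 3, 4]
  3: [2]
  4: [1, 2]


Visit 4, enqueue [1, 2]
Visit 1, enqueue []
Visit 2, enqueue [0, 3]
Visit 0, enqueue []
Visit 3, enqueue []

BFS order: [4, 1, 2, 0, 3]


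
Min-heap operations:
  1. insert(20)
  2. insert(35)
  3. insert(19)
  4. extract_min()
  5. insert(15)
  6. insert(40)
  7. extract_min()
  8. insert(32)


insert(20) -> [20]
insert(35) -> [20, 35]
insert(19) -> [19, 35, 20]
extract_min()->19, [20, 35]
insert(15) -> [15, 35, 20]
insert(40) -> [15, 35, 20, 40]
extract_min()->15, [20, 35, 40]
insert(32) -> [20, 32, 40, 35]

Final heap: [20, 32, 40, 35]


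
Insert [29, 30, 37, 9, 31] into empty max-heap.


Insert 29: [29]
Insert 30: [30, 29]
Insert 37: [37, 29, 30]
Insert 9: [37, 29, 30, 9]
Insert 31: [37, 31, 30, 9, 29]

Final heap: [37, 31, 30, 9, 29]


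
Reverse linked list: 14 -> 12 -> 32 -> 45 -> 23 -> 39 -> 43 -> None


Step 1: curr=14, set curr.next=prev(None) | reversed so far: 14
Step 2: curr=12, set curr.next=prev(14) | reversed so far: 12 -> 14
Step 3: curr=32, set curr.next=prev(12) | reversed so far: 32 -> 12 -> 14
Step 4: curr=45, set curr.next=prev(32) | reversed so far: 45 -> 32 -> 12 -> 14
Step 5: curr=23, set curr.next=prev(45) | reversed so far: 23 -> 45 -> 32 -> 12 -> 14
Step 6: curr=39, set curr.next=prev(23) | reversed so far: 39 -> 23 -> 45 -> 32 -> 12 -> 14
Step 7: curr=43, set curr.next=prev(39) | reversed so far: 43 -> 39 -> 23 -> 45 -> 32 -> 12 -> 14

43 -> 39 -> 23 -> 45 -> 32 -> 12 -> 14 -> None


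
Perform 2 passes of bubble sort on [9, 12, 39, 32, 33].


Initial: [9, 12, 39, 32, 33]
Pass 1: [9, 12, 32, 33, 39] (2 swaps)
Pass 2: [9, 12, 32, 33, 39] (0 swaps)

After 2 passes: [9, 12, 32, 33, 39]


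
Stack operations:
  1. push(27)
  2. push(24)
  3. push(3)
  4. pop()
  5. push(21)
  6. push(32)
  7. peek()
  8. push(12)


push(27) -> [27]
push(24) -> [27, 24]
push(3) -> [27, 24, 3]
pop()->3, [27, 24]
push(21) -> [27, 24, 21]
push(32) -> [27, 24, 21, 32]
peek()->32
push(12) -> [27, 24, 21, 32, 12]

Final stack: [27, 24, 21, 32, 12]


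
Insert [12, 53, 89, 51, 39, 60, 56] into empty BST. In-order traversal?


Insert 12: root
Insert 53: R from 12
Insert 89: R from 12 -> R from 53
Insert 51: R from 12 -> L from 53
Insert 39: R from 12 -> L from 53 -> L from 51
Insert 60: R from 12 -> R from 53 -> L from 89
Insert 56: R from 12 -> R from 53 -> L from 89 -> L from 60

In-order: [12, 39, 51, 53, 56, 60, 89]


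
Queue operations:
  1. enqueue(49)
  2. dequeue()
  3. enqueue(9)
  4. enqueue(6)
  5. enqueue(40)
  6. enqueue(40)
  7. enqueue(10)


enqueue(49) -> [49]
dequeue()->49, []
enqueue(9) -> [9]
enqueue(6) -> [9, 6]
enqueue(40) -> [9, 6, 40]
enqueue(40) -> [9, 6, 40, 40]
enqueue(10) -> [9, 6, 40, 40, 10]

Final queue: [9, 6, 40, 40, 10]


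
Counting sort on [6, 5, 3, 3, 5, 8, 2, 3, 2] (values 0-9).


Input: [6, 5, 3, 3, 5, 8, 2, 3, 2]
Counts: [0, 0, 2, 3, 0, 2, 1, 0, 1, 0]

Sorted: [2, 2, 3, 3, 3, 5, 5, 6, 8]


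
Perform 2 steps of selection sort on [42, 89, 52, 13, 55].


Initial: [42, 89, 52, 13, 55]
Step 1: min=13 at 3
  Swap: [13, 89, 52, 42, 55]
Step 2: min=42 at 3
  Swap: [13, 42, 52, 89, 55]

After 2 steps: [13, 42, 52, 89, 55]


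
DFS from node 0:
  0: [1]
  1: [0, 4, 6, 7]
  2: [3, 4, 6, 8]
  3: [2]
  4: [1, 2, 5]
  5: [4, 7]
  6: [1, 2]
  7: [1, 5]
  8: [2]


Visit 0, push [1]
Visit 1, push [7, 6, 4]
Visit 4, push [5, 2]
Visit 2, push [8, 6, 3]
Visit 3, push []
Visit 6, push []
Visit 8, push []
Visit 5, push [7]
Visit 7, push []

DFS order: [0, 1, 4, 2, 3, 6, 8, 5, 7]


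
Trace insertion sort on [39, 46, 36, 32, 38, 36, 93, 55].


Initial: [39, 46, 36, 32, 38, 36, 93, 55]
Insert 46: [39, 46, 36, 32, 38, 36, 93, 55]
Insert 36: [36, 39, 46, 32, 38, 36, 93, 55]
Insert 32: [32, 36, 39, 46, 38, 36, 93, 55]
Insert 38: [32, 36, 38, 39, 46, 36, 93, 55]
Insert 36: [32, 36, 36, 38, 39, 46, 93, 55]
Insert 93: [32, 36, 36, 38, 39, 46, 93, 55]
Insert 55: [32, 36, 36, 38, 39, 46, 55, 93]

Sorted: [32, 36, 36, 38, 39, 46, 55, 93]


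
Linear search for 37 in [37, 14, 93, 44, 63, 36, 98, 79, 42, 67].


i=0: 37==37 found!

Found at 0, 1 comps


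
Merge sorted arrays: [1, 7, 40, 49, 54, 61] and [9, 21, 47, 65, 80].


Take 1 from A
Take 7 from A
Take 9 from B
Take 21 from B
Take 40 from A
Take 47 from B
Take 49 from A
Take 54 from A
Take 61 from A

Merged: [1, 7, 9, 21, 40, 47, 49, 54, 61, 65, 80]


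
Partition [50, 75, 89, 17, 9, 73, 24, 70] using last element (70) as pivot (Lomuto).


Pivot: 70
  50 <= 70: advance i (no swap)
  17 <= 70: swap -> [50, 17, 89, 75, 9, 73, 24, 70]
  9 <= 70: swap -> [50, 17, 9, 75, 89, 73, 24, 70]
  24 <= 70: swap -> [50, 17, 9, 24, 89, 73, 75, 70]
Place pivot at 4: [50, 17, 9, 24, 70, 73, 75, 89]

Partitioned: [50, 17, 9, 24, 70, 73, 75, 89]


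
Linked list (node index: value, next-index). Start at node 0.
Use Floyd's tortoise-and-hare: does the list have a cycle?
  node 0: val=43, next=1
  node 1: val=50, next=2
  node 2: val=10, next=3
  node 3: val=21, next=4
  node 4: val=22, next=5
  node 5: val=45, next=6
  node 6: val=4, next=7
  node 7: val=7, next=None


Floyd's tortoise (slow, +1) and hare (fast, +2):
  init: slow=0, fast=0
  step 1: slow=1, fast=2
  step 2: slow=2, fast=4
  step 3: slow=3, fast=6
  step 4: fast 6->7->None, no cycle

Cycle: no


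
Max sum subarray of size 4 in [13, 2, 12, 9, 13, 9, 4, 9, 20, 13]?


[0:4]: 36
[1:5]: 36
[2:6]: 43
[3:7]: 35
[4:8]: 35
[5:9]: 42
[6:10]: 46

Max: 46 at [6:10]


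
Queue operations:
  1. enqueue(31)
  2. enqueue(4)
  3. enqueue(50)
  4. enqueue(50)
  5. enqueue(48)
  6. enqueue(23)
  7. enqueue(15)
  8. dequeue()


enqueue(31) -> [31]
enqueue(4) -> [31, 4]
enqueue(50) -> [31, 4, 50]
enqueue(50) -> [31, 4, 50, 50]
enqueue(48) -> [31, 4, 50, 50, 48]
enqueue(23) -> [31, 4, 50, 50, 48, 23]
enqueue(15) -> [31, 4, 50, 50, 48, 23, 15]
dequeue()->31, [4, 50, 50, 48, 23, 15]

Final queue: [4, 50, 50, 48, 23, 15]


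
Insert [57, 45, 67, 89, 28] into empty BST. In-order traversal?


Insert 57: root
Insert 45: L from 57
Insert 67: R from 57
Insert 89: R from 57 -> R from 67
Insert 28: L from 57 -> L from 45

In-order: [28, 45, 57, 67, 89]


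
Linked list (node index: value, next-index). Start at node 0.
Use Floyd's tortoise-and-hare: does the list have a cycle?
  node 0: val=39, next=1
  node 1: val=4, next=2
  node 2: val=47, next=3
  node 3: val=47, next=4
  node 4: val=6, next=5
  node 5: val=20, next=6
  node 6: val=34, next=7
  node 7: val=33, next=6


Floyd's tortoise (slow, +1) and hare (fast, +2):
  init: slow=0, fast=0
  step 1: slow=1, fast=2
  step 2: slow=2, fast=4
  step 3: slow=3, fast=6
  step 4: slow=4, fast=6
  step 5: slow=5, fast=6
  step 6: slow=6, fast=6
  slow == fast at node 6: cycle detected

Cycle: yes


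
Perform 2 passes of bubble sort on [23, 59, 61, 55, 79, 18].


Initial: [23, 59, 61, 55, 79, 18]
Pass 1: [23, 59, 55, 61, 18, 79] (2 swaps)
Pass 2: [23, 55, 59, 18, 61, 79] (2 swaps)

After 2 passes: [23, 55, 59, 18, 61, 79]


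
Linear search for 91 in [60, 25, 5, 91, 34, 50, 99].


i=0: 60!=91
i=1: 25!=91
i=2: 5!=91
i=3: 91==91 found!

Found at 3, 4 comps


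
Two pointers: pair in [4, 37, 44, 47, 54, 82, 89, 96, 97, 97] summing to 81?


lo=0(4)+hi=9(97)=101
lo=0(4)+hi=8(97)=101
lo=0(4)+hi=7(96)=100
lo=0(4)+hi=6(89)=93
lo=0(4)+hi=5(82)=86
lo=0(4)+hi=4(54)=58
lo=1(37)+hi=4(54)=91
lo=1(37)+hi=3(47)=84
lo=1(37)+hi=2(44)=81

Yes: 37+44=81


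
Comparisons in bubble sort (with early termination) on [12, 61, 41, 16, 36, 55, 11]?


Algorithm: bubble sort (with early termination)
Input: [12, 61, 41, 16, 36, 55, 11]
Sorted: [11, 12, 16, 36, 41, 55, 61]

21


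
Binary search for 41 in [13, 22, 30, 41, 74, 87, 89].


Step 1: lo=0, hi=6, mid=3, val=41

Found at index 3


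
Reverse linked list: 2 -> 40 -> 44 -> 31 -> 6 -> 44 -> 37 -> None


Step 1: curr=2, set curr.next=prev(None) | reversed so far: 2
Step 2: curr=40, set curr.next=prev(2) | reversed so far: 40 -> 2
Step 3: curr=44, set curr.next=prev(40) | reversed so far: 44 -> 40 -> 2
Step 4: curr=31, set curr.next=prev(44) | reversed so far: 31 -> 44 -> 40 -> 2
Step 5: curr=6, set curr.next=prev(31) | reversed so far: 6 -> 31 -> 44 -> 40 -> 2
Step 6: curr=44, set curr.next=prev(6) | reversed so far: 44 -> 6 -> 31 -> 44 -> 40 -> 2
Step 7: curr=37, set curr.next=prev(44) | reversed so far: 37 -> 44 -> 6 -> 31 -> 44 -> 40 -> 2

37 -> 44 -> 6 -> 31 -> 44 -> 40 -> 2 -> None


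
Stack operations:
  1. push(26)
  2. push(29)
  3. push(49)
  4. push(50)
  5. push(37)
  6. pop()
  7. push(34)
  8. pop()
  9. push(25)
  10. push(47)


push(26) -> [26]
push(29) -> [26, 29]
push(49) -> [26, 29, 49]
push(50) -> [26, 29, 49, 50]
push(37) -> [26, 29, 49, 50, 37]
pop()->37, [26, 29, 49, 50]
push(34) -> [26, 29, 49, 50, 34]
pop()->34, [26, 29, 49, 50]
push(25) -> [26, 29, 49, 50, 25]
push(47) -> [26, 29, 49, 50, 25, 47]

Final stack: [26, 29, 49, 50, 25, 47]


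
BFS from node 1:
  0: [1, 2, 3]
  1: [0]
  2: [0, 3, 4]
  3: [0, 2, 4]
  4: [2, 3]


Visit 1, enqueue [0]
Visit 0, enqueue [2, 3]
Visit 2, enqueue [4]
Visit 3, enqueue []
Visit 4, enqueue []

BFS order: [1, 0, 2, 3, 4]


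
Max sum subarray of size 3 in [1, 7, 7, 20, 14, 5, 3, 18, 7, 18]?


[0:3]: 15
[1:4]: 34
[2:5]: 41
[3:6]: 39
[4:7]: 22
[5:8]: 26
[6:9]: 28
[7:10]: 43

Max: 43 at [7:10]


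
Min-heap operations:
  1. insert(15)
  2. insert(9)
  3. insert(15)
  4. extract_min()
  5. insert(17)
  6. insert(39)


insert(15) -> [15]
insert(9) -> [9, 15]
insert(15) -> [9, 15, 15]
extract_min()->9, [15, 15]
insert(17) -> [15, 15, 17]
insert(39) -> [15, 15, 17, 39]

Final heap: [15, 15, 17, 39]


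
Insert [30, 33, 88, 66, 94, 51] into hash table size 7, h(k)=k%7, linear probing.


Insert 30: h=2 -> slot 2
Insert 33: h=5 -> slot 5
Insert 88: h=4 -> slot 4
Insert 66: h=3 -> slot 3
Insert 94: h=3, 3 probes -> slot 6
Insert 51: h=2, 5 probes -> slot 0

Table: [51, None, 30, 66, 88, 33, 94]


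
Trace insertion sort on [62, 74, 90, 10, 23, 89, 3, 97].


Initial: [62, 74, 90, 10, 23, 89, 3, 97]
Insert 74: [62, 74, 90, 10, 23, 89, 3, 97]
Insert 90: [62, 74, 90, 10, 23, 89, 3, 97]
Insert 10: [10, 62, 74, 90, 23, 89, 3, 97]
Insert 23: [10, 23, 62, 74, 90, 89, 3, 97]
Insert 89: [10, 23, 62, 74, 89, 90, 3, 97]
Insert 3: [3, 10, 23, 62, 74, 89, 90, 97]
Insert 97: [3, 10, 23, 62, 74, 89, 90, 97]

Sorted: [3, 10, 23, 62, 74, 89, 90, 97]


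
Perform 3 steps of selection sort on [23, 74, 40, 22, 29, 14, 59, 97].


Initial: [23, 74, 40, 22, 29, 14, 59, 97]
Step 1: min=14 at 5
  Swap: [14, 74, 40, 22, 29, 23, 59, 97]
Step 2: min=22 at 3
  Swap: [14, 22, 40, 74, 29, 23, 59, 97]
Step 3: min=23 at 5
  Swap: [14, 22, 23, 74, 29, 40, 59, 97]

After 3 steps: [14, 22, 23, 74, 29, 40, 59, 97]


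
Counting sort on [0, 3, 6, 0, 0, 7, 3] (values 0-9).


Input: [0, 3, 6, 0, 0, 7, 3]
Counts: [3, 0, 0, 2, 0, 0, 1, 1, 0, 0]

Sorted: [0, 0, 0, 3, 3, 6, 7]


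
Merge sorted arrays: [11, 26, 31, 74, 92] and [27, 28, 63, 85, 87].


Take 11 from A
Take 26 from A
Take 27 from B
Take 28 from B
Take 31 from A
Take 63 from B
Take 74 from A
Take 85 from B
Take 87 from B

Merged: [11, 26, 27, 28, 31, 63, 74, 85, 87, 92]


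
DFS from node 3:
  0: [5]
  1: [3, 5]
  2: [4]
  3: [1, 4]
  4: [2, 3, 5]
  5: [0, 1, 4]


Visit 3, push [4, 1]
Visit 1, push [5]
Visit 5, push [4, 0]
Visit 0, push []
Visit 4, push [2]
Visit 2, push []

DFS order: [3, 1, 5, 0, 4, 2]


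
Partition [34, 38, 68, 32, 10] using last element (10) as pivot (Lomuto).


Pivot: 10
Place pivot at 0: [10, 38, 68, 32, 34]

Partitioned: [10, 38, 68, 32, 34]


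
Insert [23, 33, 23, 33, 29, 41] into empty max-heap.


Insert 23: [23]
Insert 33: [33, 23]
Insert 23: [33, 23, 23]
Insert 33: [33, 33, 23, 23]
Insert 29: [33, 33, 23, 23, 29]
Insert 41: [41, 33, 33, 23, 29, 23]

Final heap: [41, 33, 33, 23, 29, 23]


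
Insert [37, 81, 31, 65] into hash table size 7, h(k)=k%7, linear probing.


Insert 37: h=2 -> slot 2
Insert 81: h=4 -> slot 4
Insert 31: h=3 -> slot 3
Insert 65: h=2, 3 probes -> slot 5

Table: [None, None, 37, 31, 81, 65, None]


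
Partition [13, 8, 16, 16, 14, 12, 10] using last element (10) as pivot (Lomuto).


Pivot: 10
  8 <= 10: swap -> [8, 13, 16, 16, 14, 12, 10]
Place pivot at 1: [8, 10, 16, 16, 14, 12, 13]

Partitioned: [8, 10, 16, 16, 14, 12, 13]


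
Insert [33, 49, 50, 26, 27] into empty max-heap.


Insert 33: [33]
Insert 49: [49, 33]
Insert 50: [50, 33, 49]
Insert 26: [50, 33, 49, 26]
Insert 27: [50, 33, 49, 26, 27]

Final heap: [50, 33, 49, 26, 27]


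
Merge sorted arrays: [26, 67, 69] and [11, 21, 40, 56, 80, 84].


Take 11 from B
Take 21 from B
Take 26 from A
Take 40 from B
Take 56 from B
Take 67 from A
Take 69 from A

Merged: [11, 21, 26, 40, 56, 67, 69, 80, 84]


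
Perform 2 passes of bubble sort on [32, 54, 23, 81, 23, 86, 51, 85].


Initial: [32, 54, 23, 81, 23, 86, 51, 85]
Pass 1: [32, 23, 54, 23, 81, 51, 85, 86] (4 swaps)
Pass 2: [23, 32, 23, 54, 51, 81, 85, 86] (3 swaps)

After 2 passes: [23, 32, 23, 54, 51, 81, 85, 86]


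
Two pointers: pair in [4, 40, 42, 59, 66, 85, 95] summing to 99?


lo=0(4)+hi=6(95)=99

Yes: 4+95=99


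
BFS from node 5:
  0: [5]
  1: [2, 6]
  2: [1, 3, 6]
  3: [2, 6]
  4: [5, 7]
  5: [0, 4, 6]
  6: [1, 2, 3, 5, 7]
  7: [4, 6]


Visit 5, enqueue [0, 4, 6]
Visit 0, enqueue []
Visit 4, enqueue [7]
Visit 6, enqueue [1, 2, 3]
Visit 7, enqueue []
Visit 1, enqueue []
Visit 2, enqueue []
Visit 3, enqueue []

BFS order: [5, 0, 4, 6, 7, 1, 2, 3]


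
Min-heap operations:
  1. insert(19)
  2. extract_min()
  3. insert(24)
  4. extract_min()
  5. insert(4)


insert(19) -> [19]
extract_min()->19, []
insert(24) -> [24]
extract_min()->24, []
insert(4) -> [4]

Final heap: [4]


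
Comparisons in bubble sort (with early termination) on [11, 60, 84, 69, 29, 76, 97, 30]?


Algorithm: bubble sort (with early termination)
Input: [11, 60, 84, 69, 29, 76, 97, 30]
Sorted: [11, 29, 30, 60, 69, 76, 84, 97]

27


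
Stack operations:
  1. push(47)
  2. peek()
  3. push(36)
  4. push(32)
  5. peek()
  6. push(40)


push(47) -> [47]
peek()->47
push(36) -> [47, 36]
push(32) -> [47, 36, 32]
peek()->32
push(40) -> [47, 36, 32, 40]

Final stack: [47, 36, 32, 40]


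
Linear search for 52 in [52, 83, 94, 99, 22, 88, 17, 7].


i=0: 52==52 found!

Found at 0, 1 comps


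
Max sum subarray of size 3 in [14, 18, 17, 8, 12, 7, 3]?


[0:3]: 49
[1:4]: 43
[2:5]: 37
[3:6]: 27
[4:7]: 22

Max: 49 at [0:3]


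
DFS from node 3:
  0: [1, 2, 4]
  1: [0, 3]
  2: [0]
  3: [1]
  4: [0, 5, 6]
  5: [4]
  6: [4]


Visit 3, push [1]
Visit 1, push [0]
Visit 0, push [4, 2]
Visit 2, push []
Visit 4, push [6, 5]
Visit 5, push []
Visit 6, push []

DFS order: [3, 1, 0, 2, 4, 5, 6]
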